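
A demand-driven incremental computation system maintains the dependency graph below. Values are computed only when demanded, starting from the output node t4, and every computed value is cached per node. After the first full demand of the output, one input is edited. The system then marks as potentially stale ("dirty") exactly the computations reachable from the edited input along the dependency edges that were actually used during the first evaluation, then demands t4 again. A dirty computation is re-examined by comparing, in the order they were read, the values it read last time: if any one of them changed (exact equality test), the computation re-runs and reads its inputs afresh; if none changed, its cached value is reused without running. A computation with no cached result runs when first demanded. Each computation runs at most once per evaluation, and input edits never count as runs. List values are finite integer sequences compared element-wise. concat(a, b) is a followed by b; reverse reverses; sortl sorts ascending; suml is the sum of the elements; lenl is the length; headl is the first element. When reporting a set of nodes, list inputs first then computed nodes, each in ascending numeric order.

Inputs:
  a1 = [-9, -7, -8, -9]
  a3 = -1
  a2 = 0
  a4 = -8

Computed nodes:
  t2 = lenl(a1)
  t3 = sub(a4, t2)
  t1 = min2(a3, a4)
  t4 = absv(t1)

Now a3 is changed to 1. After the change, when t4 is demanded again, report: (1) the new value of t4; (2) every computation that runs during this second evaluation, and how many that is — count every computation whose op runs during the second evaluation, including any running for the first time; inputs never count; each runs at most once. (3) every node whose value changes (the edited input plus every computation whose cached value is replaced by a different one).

First evaluation (everything demanded from the output):
  t1 = min2(-1, -8) = -8
  t4 = absv(-8) = 8

Propagation after the edit:
  t1: runs — a3 -1->1; result -8 (same value as before).
  t4: checked — values it read are unchanged (t1 unchanged); reused cached 8 without running.

Key observation: the change is absorbed at t1 — it re-runs but produces the same value, and the output's value is unchanged.

New value of t4: 8.
Computations that run: t1 — 1 in total.
Values that change: a3.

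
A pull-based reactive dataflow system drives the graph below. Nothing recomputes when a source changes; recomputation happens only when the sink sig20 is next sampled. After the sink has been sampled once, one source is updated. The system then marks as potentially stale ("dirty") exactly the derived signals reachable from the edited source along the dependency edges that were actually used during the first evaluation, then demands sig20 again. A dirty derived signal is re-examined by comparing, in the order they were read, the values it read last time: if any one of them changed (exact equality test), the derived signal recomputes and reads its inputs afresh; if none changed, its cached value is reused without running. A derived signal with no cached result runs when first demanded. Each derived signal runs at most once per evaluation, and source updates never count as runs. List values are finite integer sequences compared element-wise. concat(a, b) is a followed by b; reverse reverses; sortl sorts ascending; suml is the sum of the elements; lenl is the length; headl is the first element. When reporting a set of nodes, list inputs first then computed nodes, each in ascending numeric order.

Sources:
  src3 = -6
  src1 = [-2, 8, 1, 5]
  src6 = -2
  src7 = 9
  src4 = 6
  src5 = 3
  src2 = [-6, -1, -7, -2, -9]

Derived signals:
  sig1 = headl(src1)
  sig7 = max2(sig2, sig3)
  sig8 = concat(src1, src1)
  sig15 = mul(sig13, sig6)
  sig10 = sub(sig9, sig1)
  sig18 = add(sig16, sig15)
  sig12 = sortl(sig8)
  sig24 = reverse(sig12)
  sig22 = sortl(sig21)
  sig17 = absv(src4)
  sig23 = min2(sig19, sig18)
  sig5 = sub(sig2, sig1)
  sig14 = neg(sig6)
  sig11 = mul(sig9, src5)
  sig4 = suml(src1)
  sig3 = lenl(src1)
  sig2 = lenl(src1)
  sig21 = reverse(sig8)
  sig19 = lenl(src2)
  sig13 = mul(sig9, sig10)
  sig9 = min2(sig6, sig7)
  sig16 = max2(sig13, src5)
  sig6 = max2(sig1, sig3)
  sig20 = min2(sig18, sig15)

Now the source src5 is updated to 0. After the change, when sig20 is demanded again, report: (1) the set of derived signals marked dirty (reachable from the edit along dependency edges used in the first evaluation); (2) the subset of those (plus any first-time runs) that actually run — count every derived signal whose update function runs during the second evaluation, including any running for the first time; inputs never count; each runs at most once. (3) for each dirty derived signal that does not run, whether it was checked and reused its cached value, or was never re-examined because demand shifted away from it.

Marked dirty: sig16, sig18, sig20.
Derived signals that run: sig16 — 1 in total.
Checked but reused from cache: sig18, sig20.
Key observation: the change is absorbed at sig16 — it re-runs but produces the same value, and the output's value is unchanged.

First evaluation (everything demanded from the output):
  sig1 = headl([-2, 8, 1, 5]) = -2
  sig2 = lenl([-2, 8, 1, 5]) = 4
  sig3 = lenl([-2, 8, 1, 5]) = 4
  sig6 = max2(-2, 4) = 4
  sig7 = max2(4, 4) = 4
  sig9 = min2(4, 4) = 4
  sig10 = sub(4, -2) = 6
  sig13 = mul(4, 6) = 24
  sig15 = mul(24, 4) = 96
  sig16 = max2(24, 3) = 24
  sig18 = add(24, 96) = 120
  sig20 = min2(120, 96) = 96

Propagation after the edit:
  sig16: runs — src5 3->0; result 24 (same value as before).
  sig18: checked — values it read are unchanged (sig16 unchanged, sig15 unchanged); reused cached 120 without running.
  sig20: checked — values it read are unchanged (sig18 unchanged, sig15 unchanged); reused cached 96 without running.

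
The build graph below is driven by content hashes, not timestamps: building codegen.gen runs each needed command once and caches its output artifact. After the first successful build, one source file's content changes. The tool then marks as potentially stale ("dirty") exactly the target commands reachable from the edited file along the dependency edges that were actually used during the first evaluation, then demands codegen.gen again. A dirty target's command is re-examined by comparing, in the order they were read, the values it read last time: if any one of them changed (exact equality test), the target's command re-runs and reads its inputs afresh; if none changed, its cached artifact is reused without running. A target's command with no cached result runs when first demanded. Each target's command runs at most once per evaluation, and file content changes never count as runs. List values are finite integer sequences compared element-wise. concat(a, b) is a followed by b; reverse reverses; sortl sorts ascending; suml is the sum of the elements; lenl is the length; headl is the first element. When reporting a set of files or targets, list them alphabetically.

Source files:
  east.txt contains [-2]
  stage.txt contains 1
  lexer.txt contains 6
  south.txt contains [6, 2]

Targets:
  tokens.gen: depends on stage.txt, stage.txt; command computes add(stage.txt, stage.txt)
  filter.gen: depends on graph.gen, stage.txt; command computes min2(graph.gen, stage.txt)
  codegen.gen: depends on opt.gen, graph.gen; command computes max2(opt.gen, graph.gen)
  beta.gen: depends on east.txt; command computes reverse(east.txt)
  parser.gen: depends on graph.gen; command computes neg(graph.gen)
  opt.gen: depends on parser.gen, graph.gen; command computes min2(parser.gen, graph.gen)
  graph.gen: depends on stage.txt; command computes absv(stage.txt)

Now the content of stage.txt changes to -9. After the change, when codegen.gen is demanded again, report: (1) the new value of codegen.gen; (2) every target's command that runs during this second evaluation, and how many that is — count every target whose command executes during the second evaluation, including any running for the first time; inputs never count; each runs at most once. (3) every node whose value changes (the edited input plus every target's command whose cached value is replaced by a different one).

Initial pass — values computed on the first demand:
  graph.gen = absv(1) = 1
  parser.gen = neg(1) = -1
  opt.gen = min2(-1, 1) = -1
  codegen.gen = max2(-1, 1) = 1

Second demand — change propagation:
  graph.gen: re-runs because stage.txt 1->-9; new result 9.
  parser.gen: re-runs because graph.gen 1->9; new result -9.
  opt.gen: re-runs because parser.gen -1->-9; graph.gen 1->9; new result -9.
  codegen.gen: re-runs because opt.gen -1->-9; graph.gen 1->9; new result 9.

codegen.gen now evaluates to 9.
Run set: codegen.gen, graph.gen, opt.gen, parser.gen (4 run).
Changed values: codegen.gen, graph.gen, opt.gen, parser.gen, stage.txt.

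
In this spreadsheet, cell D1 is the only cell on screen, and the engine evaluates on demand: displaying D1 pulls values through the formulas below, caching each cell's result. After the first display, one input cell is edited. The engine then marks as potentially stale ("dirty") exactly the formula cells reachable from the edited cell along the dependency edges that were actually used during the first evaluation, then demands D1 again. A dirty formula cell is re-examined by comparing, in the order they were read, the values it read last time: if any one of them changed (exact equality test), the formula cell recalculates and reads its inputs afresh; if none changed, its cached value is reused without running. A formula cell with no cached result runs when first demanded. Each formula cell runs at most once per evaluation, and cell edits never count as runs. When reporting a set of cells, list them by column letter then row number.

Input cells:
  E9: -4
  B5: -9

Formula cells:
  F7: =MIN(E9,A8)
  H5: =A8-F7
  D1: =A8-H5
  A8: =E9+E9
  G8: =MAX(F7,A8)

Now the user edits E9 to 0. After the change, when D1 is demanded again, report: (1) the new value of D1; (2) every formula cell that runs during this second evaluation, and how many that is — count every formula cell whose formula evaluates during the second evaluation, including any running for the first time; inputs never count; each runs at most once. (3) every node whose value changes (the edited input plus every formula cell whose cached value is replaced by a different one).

Initial pass — values computed on the first demand:
  A8 = -4 + -4 = -8
  F7 = MIN(-4, -8) = -8
  H5 = -8 - -8 = 0
  D1 = -8 - 0 = -8

Second demand — change propagation:
  A8: re-runs because E9 -4->0; E9 -4->0; new result 0.
  F7: re-runs because E9 -4->0; A8 -8->0; new result 0.
  H5: re-runs because A8 -8->0; F7 -8->0; new result 0 (unchanged).
  D1: re-runs because A8 -8->0; new result 0.

D1 now evaluates to 0.
Run set: A8, D1, F7, H5 (4 run).
Changed values: A8, D1, E9, F7.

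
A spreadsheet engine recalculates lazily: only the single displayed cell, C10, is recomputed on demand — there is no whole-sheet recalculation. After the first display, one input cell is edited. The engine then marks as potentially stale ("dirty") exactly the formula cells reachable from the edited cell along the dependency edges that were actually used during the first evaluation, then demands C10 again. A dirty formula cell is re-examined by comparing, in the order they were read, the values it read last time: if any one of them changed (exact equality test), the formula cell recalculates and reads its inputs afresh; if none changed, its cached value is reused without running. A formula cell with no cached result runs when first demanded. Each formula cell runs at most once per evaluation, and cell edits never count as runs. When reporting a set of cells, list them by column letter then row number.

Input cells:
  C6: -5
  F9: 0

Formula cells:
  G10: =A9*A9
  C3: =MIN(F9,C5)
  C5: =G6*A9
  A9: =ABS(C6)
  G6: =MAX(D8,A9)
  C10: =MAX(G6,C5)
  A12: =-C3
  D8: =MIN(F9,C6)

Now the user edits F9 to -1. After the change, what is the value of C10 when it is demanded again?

First evaluation (everything demanded from the output):
  A9 = ABS(-5) = 5
  D8 = MIN(0, -5) = -5
  G6 = MAX(-5, 5) = 5
  C5 = 5 * 5 = 25
  C10 = MAX(5, 25) = 25

Propagation after the edit:
  D8: runs — F9 0->-1; result -5 (same value as before).
  G6: checked — values it read are unchanged (D8 unchanged, A9 unchanged); reused cached 5 without running.
  C5: checked — values it read are unchanged (G6 unchanged, A9 unchanged); reused cached 25 without running.
  C10: checked — values it read are unchanged (G6 unchanged, C5 unchanged); reused cached 25 without running.

Key observation: the change is absorbed at D8 — it re-runs but produces the same value, and the output's value is unchanged.

New value of C10: 25.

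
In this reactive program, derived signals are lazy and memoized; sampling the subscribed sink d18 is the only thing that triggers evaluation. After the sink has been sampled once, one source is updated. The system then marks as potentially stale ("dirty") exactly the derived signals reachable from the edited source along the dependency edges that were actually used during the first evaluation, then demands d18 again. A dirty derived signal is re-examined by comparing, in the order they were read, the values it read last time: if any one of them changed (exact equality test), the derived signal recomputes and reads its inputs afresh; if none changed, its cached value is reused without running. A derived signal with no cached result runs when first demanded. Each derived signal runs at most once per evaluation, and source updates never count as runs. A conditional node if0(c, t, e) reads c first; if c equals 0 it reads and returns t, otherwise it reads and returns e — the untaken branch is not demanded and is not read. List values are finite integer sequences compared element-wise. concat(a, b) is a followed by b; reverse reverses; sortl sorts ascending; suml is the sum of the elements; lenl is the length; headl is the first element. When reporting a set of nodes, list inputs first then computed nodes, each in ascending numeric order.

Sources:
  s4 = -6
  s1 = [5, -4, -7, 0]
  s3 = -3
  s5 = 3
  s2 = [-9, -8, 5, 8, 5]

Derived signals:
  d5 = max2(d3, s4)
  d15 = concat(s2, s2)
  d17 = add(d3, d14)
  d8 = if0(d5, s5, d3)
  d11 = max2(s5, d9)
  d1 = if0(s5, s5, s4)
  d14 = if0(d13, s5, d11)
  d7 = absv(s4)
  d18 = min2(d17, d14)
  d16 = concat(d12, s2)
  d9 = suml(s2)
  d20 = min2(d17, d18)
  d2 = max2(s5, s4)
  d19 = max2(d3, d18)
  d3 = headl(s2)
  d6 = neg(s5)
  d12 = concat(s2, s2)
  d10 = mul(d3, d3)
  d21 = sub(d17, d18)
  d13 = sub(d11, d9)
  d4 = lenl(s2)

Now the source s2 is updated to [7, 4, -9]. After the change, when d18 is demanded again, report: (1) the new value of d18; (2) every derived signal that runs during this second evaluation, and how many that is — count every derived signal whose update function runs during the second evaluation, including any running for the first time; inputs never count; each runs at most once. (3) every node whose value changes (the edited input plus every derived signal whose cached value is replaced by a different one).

Demanding d18 again yields 3.
7 derived signals run: d3, d9, d11, d13, d14, d17, d18.
The nodes whose values change: s2, d3, d9, d13, d17, d18.

First demand of the output computes:
  d3 = headl([-9, -8, 5, 8, 5]) = -9
  d9 = suml([-9, -8, 5, 8, 5]) = 1
  d11 = max2(3, 1) = 3
  d13 = sub(3, 1) = 2
  d14 = if0(d13=2 -> else branch d11) = 3
  d17 = add(-9, 3) = -6
  d18 = min2(-6, 3) = -6

After the edit, cleaning proceeds:
  d3: a read changed (s2 [-9, -8, 5, 8, 5]->[7, 4, -9]) — executes, giving 7.
  d9: a read changed (s2 [-9, -8, 5, 8, 5]->[7, 4, -9]) — executes, giving 2.
  d11: a read changed (d9 1->2) — executes, giving 3 — identical to its old value.
  d13: a read changed (d9 1->2) — executes, giving 1.
  d14: a read changed (d13 2->1) — executes, giving 3 — identical to its old value.
  d17: a read changed (d3 -9->7) — executes, giving 10.
  d18: a read changed (d17 -6->10) — executes, giving 3.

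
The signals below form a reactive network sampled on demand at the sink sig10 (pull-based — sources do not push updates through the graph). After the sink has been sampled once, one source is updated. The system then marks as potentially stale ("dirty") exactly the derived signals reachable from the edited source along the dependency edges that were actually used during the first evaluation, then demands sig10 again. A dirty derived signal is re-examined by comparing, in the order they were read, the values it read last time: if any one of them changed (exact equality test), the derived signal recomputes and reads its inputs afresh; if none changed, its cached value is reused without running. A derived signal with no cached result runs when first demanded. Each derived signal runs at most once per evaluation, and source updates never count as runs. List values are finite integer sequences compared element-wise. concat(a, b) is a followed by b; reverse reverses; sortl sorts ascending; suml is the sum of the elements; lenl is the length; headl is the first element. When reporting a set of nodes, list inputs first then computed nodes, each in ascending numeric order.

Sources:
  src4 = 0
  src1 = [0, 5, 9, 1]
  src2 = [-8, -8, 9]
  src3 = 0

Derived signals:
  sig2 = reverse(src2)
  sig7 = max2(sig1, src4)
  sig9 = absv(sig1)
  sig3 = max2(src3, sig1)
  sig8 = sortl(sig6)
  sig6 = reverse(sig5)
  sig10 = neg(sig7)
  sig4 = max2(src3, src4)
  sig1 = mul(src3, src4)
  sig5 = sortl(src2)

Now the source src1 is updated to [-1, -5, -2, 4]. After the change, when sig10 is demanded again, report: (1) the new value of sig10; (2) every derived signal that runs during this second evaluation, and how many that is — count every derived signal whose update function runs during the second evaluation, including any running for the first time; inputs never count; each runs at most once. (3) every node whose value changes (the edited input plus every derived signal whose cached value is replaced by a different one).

sig10 now evaluates to 0.
Run set: none (0 run).
Changed values: src1.
The important point: nothing the output needs ever reads src1, so the edit is invisible to it.

Initial pass — values computed on the first demand:
  sig1 = mul(0, 0) = 0
  sig7 = max2(0, 0) = 0
  sig10 = neg(0) = 0

Second demand — change propagation:
  no demanded computation ever read src1, so the edit dirties nothing and nothing runs.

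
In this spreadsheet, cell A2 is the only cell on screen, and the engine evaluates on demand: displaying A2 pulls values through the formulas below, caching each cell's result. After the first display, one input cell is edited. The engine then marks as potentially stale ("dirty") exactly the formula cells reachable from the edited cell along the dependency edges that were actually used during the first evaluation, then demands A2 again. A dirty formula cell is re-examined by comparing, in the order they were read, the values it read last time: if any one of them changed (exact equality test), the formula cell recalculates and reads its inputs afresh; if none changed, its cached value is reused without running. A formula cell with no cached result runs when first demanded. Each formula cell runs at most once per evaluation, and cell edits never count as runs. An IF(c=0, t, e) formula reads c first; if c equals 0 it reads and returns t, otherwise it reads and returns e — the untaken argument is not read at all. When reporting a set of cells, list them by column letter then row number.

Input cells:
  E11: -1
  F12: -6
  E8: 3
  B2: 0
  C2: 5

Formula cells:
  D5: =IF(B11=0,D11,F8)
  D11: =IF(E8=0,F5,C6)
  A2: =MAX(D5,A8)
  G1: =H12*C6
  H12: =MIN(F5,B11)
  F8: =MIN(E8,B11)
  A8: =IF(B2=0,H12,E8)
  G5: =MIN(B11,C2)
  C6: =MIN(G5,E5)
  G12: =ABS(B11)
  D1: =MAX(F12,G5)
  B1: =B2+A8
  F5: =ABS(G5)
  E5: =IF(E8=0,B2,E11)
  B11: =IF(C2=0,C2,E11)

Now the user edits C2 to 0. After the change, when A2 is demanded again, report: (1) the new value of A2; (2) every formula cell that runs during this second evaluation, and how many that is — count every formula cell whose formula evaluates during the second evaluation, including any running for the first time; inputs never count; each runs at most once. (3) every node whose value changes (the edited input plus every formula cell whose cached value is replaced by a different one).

A2 now evaluates to 0.
Run set: A2, A8, B11, C6, D5, D11, E5, F5, G5, H12 (10 run).
Changed values: A2, A8, B11, C2, F5, G5, H12.
The important point: the flipped condition redirects demand; F8 is left stale, never re-checked.

Initial pass — values computed on the first demand:
  B11 = IF(C2=0: C2=5 -> else branch E11) = -1
  F8 = MIN(3, -1) = -1
  D5 = IF(B11=0: B11=-1 -> else branch F8) = -1
  G5 = MIN(-1, 5) = -1
  F5 = ABS(-1) = 1
  H12 = MIN(1, -1) = -1
  A8 = IF(B2=0: B2=0 -> then branch H12) = -1
  A2 = MAX(-1, -1) = -1

Second demand — change propagation:
  B11: re-runs because C2 5->0; new result 0.
  E5: newly demanded (no cache) — executes and yields -1.
  F8: dirty yet unreached — the second evaluation never asks for it.
  G5: re-runs because B11 -1->0; C2 5->0; new result 0.
  C6: newly demanded (no cache) — executes and yields -1.
  F5: re-runs because G5 -1->0; new result 0.
  D11: newly demanded (no cache) — executes and yields -1.
  D5: re-runs because B11 -1->0; new result -1 (unchanged).
  H12: re-runs because F5 1->0; B11 -1->0; new result 0.
  A8: re-runs because H12 -1->0; new result 0.
  A2: re-runs because A8 -1->0; new result 0.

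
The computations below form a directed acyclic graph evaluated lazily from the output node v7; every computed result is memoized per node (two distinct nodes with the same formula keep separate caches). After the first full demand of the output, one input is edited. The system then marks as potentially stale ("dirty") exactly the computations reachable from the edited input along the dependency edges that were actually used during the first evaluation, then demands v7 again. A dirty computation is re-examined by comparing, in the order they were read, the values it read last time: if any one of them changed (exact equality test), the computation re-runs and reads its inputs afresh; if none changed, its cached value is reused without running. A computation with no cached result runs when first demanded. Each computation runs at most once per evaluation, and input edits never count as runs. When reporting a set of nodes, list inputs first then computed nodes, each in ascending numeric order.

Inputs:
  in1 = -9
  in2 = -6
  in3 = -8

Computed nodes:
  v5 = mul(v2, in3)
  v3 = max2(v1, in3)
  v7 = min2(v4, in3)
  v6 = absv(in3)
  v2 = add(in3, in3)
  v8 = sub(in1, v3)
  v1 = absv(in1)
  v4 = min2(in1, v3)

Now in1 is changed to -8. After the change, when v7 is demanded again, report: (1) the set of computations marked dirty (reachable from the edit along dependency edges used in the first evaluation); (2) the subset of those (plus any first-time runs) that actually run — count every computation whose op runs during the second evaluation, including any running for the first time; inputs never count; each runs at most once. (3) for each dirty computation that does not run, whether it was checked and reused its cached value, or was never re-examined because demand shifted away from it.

First demand of the output computes:
  v1 = absv(-9) = 9
  v3 = max2(9, -8) = 9
  v4 = min2(-9, 9) = -9
  v7 = min2(-9, -8) = -9

After the edit, cleaning proceeds:
  v1: a read changed (in1 -9->-8) — executes, giving 8.
  v3: a read changed (v1 9->8) — executes, giving 8.
  v4: a read changed (in1 -9->-8; v3 9->8) — executes, giving -8.
  v7: a read changed (v4 -9->-8) — executes, giving -8.

The edit dirties: v1, v3, v4, v7.
4 computations run: v1, v3, v4, v7.
No dirty computation escaped a run.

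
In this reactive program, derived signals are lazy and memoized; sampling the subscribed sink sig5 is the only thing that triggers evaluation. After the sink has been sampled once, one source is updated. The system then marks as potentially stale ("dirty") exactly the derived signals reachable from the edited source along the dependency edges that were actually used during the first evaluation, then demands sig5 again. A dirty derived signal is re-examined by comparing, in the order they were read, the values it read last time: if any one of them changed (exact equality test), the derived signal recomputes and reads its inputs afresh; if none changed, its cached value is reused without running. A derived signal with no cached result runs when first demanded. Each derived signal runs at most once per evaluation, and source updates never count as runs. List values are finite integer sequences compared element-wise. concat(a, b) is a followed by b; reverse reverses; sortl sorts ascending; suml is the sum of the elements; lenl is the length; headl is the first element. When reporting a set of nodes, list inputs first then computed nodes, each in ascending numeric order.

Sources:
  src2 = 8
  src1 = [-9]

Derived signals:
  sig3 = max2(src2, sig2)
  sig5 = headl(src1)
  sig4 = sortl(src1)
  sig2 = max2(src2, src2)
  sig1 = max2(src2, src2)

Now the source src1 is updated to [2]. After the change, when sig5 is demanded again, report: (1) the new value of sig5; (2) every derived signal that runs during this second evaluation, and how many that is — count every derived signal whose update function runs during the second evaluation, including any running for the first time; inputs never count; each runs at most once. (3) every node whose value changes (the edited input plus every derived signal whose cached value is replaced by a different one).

Demanding sig5 again yields 2.
1 derived signals run: sig5.
The nodes whose values change: src1, sig5.

First demand of the output computes:
  sig5 = headl([-9]) = -9

After the edit, cleaning proceeds:
  sig5: a read changed (src1 [-9]->[2]) — executes, giving 2.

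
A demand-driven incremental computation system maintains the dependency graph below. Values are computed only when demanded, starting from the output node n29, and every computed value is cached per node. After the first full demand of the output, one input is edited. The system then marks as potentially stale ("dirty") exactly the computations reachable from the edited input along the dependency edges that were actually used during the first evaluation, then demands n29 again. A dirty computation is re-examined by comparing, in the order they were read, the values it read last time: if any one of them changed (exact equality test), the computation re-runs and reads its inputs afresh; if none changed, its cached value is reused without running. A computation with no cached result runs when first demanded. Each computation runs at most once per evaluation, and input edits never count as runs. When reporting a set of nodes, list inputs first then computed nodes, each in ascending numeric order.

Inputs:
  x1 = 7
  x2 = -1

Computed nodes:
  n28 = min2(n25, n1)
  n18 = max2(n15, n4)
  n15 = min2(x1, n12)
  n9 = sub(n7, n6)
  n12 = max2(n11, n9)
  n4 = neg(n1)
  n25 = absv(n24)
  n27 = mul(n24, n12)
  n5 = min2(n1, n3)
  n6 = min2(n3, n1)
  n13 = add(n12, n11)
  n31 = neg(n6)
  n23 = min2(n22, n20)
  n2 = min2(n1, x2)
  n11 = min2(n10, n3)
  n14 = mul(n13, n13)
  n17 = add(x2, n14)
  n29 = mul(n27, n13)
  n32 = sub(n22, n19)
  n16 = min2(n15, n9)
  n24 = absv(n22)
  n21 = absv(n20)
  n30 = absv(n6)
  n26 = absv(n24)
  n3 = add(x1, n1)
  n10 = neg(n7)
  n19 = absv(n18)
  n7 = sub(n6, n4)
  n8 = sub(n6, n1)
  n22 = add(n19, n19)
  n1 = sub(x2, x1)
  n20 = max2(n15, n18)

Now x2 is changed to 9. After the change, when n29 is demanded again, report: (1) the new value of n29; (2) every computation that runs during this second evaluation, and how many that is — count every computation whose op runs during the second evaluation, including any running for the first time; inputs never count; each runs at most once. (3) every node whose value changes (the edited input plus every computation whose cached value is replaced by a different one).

New value of n29: -16.
Computations that run: n1, n3, n4, n6, n7, n9, n10, n11, n12, n13, n15, n18, n19, n22, n24, n27, n29 — 17 in total.
Values that change: x2, n1, n3, n4, n6, n7, n9, n10, n11, n12, n15, n18, n19, n22, n24, n27, n29.

First evaluation (everything demanded from the output):
  n1 = sub(-1, 7) = -8
  n3 = add(7, -8) = -1
  n4 = neg(-8) = 8
  n6 = min2(-1, -8) = -8
  n7 = sub(-8, 8) = -16
  n9 = sub(-16, -8) = -8
  n10 = neg(-16) = 16
  n11 = min2(16, -1) = -1
  n12 = max2(-1, -8) = -1
  n13 = add(-1, -1) = -2
  n15 = min2(7, -1) = -1
  n18 = max2(-1, 8) = 8
  n19 = absv(8) = 8
  n22 = add(8, 8) = 16
  n24 = absv(16) = 16
  n27 = mul(16, -1) = -16
  n29 = mul(-16, -2) = 32

Propagation after the edit:
  n1: runs — x2 -1->9; result 2.
  n3: runs — n1 -8->2; result 9.
  n4: runs — n1 -8->2; result -2.
  n6: runs — n3 -1->9; n1 -8->2; result 2.
  n7: runs — n6 -8->2; n4 8->-2; result 4.
  n9: runs — n7 -16->4; n6 -8->2; result 2.
  n10: runs — n7 -16->4; result -4.
  n11: runs — n10 16->-4; n3 -1->9; result -4.
  n12: runs — n11 -1->-4; n9 -8->2; result 2.
  n13: runs — n12 -1->2; n11 -1->-4; result -2 (same value as before).
  n15: runs — n12 -1->2; result 2.
  n18: runs — n15 -1->2; n4 8->-2; result 2.
  n19: runs — n18 8->2; result 2.
  n22: runs — n19 8->2; n19 8->2; result 4.
  n24: runs — n22 16->4; result 4.
  n27: runs — n24 16->4; n12 -1->2; result 8.
  n29: runs — n27 -16->8; result -16.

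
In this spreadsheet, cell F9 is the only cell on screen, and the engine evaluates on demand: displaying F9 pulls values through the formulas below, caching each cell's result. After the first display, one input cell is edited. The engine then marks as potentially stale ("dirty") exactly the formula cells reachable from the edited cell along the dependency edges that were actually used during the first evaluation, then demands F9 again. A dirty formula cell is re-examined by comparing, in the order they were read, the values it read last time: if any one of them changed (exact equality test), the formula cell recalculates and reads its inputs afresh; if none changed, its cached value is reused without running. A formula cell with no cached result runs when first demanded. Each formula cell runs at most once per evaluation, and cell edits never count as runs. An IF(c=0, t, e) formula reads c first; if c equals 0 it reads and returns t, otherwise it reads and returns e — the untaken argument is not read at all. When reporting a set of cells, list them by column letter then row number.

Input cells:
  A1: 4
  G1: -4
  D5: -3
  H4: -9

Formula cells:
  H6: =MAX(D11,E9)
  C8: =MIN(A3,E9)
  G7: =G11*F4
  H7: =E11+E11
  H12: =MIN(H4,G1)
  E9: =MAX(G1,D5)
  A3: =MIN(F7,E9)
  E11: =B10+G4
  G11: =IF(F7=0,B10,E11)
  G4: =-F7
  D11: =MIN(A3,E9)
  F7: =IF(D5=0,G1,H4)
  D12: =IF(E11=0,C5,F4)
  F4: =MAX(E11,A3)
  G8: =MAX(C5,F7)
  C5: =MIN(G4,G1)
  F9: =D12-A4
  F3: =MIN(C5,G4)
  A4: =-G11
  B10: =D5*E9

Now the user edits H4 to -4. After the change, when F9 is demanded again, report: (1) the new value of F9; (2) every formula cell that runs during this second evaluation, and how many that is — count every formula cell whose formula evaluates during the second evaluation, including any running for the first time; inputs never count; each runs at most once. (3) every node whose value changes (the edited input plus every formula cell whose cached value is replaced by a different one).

F9 now evaluates to 26.
Run set: A3, A4, D12, E11, F4, F7, F9, G4, G11 (9 run).
Changed values: A3, A4, D12, E11, F4, F7, F9, G4, G11, H4.

Initial pass — values computed on the first demand:
  E9 = MAX(-4, -3) = -3
  B10 = -3 * -3 = 9
  F7 = IF(D5=0: D5=-3 -> else branch H4) = -9
  A3 = MIN(-9, -3) = -9
  G4 = -(-9) = 9
  E11 = 9 + 9 = 18
  F4 = MAX(18, -9) = 18
  D12 = IF(E11=0: E11=18 -> else branch F4) = 18
  G11 = IF(F7=0: F7=-9 -> else branch E11) = 18
  A4 = -(18) = -18
  F9 = 18 - -18 = 36

Second demand — change propagation:
  F7: re-runs because H4 -9->-4; new result -4.
  A3: re-runs because F7 -9->-4; new result -4.
  G4: re-runs because F7 -9->-4; new result 4.
  E11: re-runs because G4 9->4; new result 13.
  F4: re-runs because E11 18->13; A3 -9->-4; new result 13.
  D12: re-runs because E11 18->13; F4 18->13; new result 13.
  G11: re-runs because F7 -9->-4; E11 18->13; new result 13.
  A4: re-runs because G11 18->13; new result -13.
  F9: re-runs because D12 18->13; A4 -18->-13; new result 26.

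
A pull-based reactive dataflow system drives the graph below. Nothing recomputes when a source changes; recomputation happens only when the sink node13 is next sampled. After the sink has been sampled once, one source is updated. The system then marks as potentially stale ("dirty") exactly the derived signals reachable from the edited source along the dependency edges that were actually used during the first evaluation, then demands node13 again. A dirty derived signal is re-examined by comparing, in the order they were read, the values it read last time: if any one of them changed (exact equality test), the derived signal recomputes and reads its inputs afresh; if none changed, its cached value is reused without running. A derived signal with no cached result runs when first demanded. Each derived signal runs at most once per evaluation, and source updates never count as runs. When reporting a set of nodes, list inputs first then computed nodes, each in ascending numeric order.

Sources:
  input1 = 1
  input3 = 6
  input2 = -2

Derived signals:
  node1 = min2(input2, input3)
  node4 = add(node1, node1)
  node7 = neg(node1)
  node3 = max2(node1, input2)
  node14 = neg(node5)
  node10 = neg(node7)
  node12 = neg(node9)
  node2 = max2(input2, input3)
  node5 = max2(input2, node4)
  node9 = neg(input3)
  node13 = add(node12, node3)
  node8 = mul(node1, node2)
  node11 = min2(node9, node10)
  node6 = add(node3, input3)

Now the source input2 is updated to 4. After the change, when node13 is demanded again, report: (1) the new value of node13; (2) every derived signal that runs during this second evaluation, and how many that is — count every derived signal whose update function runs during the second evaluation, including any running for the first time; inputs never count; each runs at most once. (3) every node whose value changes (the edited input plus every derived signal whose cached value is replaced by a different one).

New value of node13: 10.
Derived signals that run: node1, node3, node13 — 3 in total.
Values that change: input2, node1, node3, node13.

First evaluation (everything demanded from the output):
  node1 = min2(-2, 6) = -2
  node3 = max2(-2, -2) = -2
  node9 = neg(6) = -6
  node12 = neg(-6) = 6
  node13 = add(6, -2) = 4

Propagation after the edit:
  node1: runs — input2 -2->4; result 4.
  node3: runs — node1 -2->4; input2 -2->4; result 4.
  node13: runs — node3 -2->4; result 10.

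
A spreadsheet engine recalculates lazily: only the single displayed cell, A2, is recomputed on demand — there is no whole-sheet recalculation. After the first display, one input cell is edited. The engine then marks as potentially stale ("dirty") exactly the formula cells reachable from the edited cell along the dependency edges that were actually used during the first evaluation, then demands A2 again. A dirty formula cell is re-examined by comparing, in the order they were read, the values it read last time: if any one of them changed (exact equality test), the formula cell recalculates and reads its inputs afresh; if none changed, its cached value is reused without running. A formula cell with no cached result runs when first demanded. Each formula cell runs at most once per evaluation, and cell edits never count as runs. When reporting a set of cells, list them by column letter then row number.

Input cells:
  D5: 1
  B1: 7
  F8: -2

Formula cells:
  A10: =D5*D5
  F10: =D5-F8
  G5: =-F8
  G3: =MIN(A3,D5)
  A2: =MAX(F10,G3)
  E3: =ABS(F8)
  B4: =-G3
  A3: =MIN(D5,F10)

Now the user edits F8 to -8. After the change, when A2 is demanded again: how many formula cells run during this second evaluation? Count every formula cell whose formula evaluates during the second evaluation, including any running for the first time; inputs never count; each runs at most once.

First evaluation (everything demanded from the output):
  F10 = 1 - -2 = 3
  A3 = MIN(1, 3) = 1
  G3 = MIN(1, 1) = 1
  A2 = MAX(3, 1) = 3

Propagation after the edit:
  F10: runs — F8 -2->-8; result 9.
  A3: runs — F10 3->9; result 1 (same value as before).
  G3: checked — values it read are unchanged (A3 unchanged, D5 unchanged); reused cached 1 without running.
  A2: runs — F10 3->9; result 9.

Key observation: the cutoff stops propagation at G3 — its inputs' values are unchanged, so it reuses its cache.

Formula cells that run: A2, A3, F10 — 3 in total.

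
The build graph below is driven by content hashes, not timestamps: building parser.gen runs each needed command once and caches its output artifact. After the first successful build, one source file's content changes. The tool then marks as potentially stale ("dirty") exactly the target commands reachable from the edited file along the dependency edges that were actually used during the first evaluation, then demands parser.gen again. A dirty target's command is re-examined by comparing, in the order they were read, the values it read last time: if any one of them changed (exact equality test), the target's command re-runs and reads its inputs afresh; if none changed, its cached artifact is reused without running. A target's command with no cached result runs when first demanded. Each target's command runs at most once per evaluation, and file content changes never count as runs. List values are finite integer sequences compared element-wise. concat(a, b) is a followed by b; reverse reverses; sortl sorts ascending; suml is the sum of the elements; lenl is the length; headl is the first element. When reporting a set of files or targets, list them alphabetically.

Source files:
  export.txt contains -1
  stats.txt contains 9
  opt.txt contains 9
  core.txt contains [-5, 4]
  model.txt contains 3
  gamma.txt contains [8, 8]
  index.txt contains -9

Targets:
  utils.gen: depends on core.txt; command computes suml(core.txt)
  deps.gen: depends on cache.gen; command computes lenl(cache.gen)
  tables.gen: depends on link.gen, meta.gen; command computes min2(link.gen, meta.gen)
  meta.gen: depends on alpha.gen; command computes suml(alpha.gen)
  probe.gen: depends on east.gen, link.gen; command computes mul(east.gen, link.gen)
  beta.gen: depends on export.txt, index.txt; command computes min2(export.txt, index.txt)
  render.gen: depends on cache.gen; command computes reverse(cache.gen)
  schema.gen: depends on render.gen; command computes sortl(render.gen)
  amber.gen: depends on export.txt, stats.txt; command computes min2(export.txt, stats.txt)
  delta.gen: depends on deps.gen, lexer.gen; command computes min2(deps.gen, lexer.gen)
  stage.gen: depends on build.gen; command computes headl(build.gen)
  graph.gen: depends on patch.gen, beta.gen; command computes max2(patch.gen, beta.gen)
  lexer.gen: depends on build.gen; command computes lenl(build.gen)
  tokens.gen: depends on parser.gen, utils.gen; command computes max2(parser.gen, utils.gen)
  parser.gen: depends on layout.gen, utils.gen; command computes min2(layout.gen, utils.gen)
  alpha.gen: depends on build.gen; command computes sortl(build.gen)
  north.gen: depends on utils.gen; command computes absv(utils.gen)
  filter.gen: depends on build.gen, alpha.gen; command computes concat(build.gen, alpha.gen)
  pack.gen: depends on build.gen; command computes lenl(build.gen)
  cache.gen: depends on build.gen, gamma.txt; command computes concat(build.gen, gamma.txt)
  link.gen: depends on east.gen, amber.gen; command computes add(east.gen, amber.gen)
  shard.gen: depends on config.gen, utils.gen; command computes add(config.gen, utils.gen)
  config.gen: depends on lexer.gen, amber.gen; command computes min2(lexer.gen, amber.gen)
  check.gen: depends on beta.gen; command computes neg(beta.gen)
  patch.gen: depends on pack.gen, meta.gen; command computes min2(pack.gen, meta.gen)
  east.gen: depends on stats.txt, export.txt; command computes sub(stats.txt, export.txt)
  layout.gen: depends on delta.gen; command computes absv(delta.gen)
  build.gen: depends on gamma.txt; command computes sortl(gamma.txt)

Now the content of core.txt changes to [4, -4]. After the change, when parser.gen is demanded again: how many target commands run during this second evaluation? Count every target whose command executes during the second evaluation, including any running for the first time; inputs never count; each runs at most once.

Initial pass — values computed on the first demand:
  build.gen = sortl([8, 8]) = [8, 8]
  cache.gen = concat([8, 8], [8, 8]) = [8, 8, 8, 8]
  deps.gen = lenl([8, 8, 8, 8]) = 4
  lexer.gen = lenl([8, 8]) = 2
  delta.gen = min2(4, 2) = 2
  layout.gen = absv(2) = 2
  utils.gen = suml([-5, 4]) = -1
  parser.gen = min2(2, -1) = -1

Second demand — change propagation:
  utils.gen: re-runs because core.txt [-5, 4]->[4, -4]; new result 0.
  parser.gen: re-runs because utils.gen -1->0; new result 0.

Run set: parser.gen, utils.gen (2 run).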